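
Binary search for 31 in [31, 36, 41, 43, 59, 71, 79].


Step 1: lo=0, hi=6, mid=3, val=43
Step 2: lo=0, hi=2, mid=1, val=36
Step 3: lo=0, hi=0, mid=0, val=31

Found at index 0


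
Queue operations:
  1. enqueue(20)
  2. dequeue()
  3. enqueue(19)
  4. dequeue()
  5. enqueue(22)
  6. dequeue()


enqueue(20) -> [20]
dequeue()->20, []
enqueue(19) -> [19]
dequeue()->19, []
enqueue(22) -> [22]
dequeue()->22, []

Final queue: []


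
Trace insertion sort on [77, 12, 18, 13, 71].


Initial: [77, 12, 18, 13, 71]
Insert 12: [12, 77, 18, 13, 71]
Insert 18: [12, 18, 77, 13, 71]
Insert 13: [12, 13, 18, 77, 71]
Insert 71: [12, 13, 18, 71, 77]

Sorted: [12, 13, 18, 71, 77]


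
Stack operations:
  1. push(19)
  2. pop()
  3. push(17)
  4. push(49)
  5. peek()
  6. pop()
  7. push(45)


push(19) -> [19]
pop()->19, []
push(17) -> [17]
push(49) -> [17, 49]
peek()->49
pop()->49, [17]
push(45) -> [17, 45]

Final stack: [17, 45]


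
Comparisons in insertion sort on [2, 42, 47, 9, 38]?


Algorithm: insertion sort
Input: [2, 42, 47, 9, 38]
Sorted: [2, 9, 38, 42, 47]

8


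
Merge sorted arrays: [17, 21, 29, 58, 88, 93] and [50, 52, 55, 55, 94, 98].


Take 17 from A
Take 21 from A
Take 29 from A
Take 50 from B
Take 52 from B
Take 55 from B
Take 55 from B
Take 58 from A
Take 88 from A
Take 93 from A

Merged: [17, 21, 29, 50, 52, 55, 55, 58, 88, 93, 94, 98]


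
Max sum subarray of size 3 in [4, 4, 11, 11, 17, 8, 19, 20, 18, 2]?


[0:3]: 19
[1:4]: 26
[2:5]: 39
[3:6]: 36
[4:7]: 44
[5:8]: 47
[6:9]: 57
[7:10]: 40

Max: 57 at [6:9]


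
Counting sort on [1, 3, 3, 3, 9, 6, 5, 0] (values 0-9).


Input: [1, 3, 3, 3, 9, 6, 5, 0]
Counts: [1, 1, 0, 3, 0, 1, 1, 0, 0, 1]

Sorted: [0, 1, 3, 3, 3, 5, 6, 9]


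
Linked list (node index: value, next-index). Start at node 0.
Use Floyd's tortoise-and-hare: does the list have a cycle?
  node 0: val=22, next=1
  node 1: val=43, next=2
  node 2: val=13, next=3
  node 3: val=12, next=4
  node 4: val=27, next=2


Floyd's tortoise (slow, +1) and hare (fast, +2):
  init: slow=0, fast=0
  step 1: slow=1, fast=2
  step 2: slow=2, fast=4
  step 3: slow=3, fast=3
  slow == fast at node 3: cycle detected

Cycle: yes


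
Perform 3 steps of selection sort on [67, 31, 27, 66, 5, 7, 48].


Initial: [67, 31, 27, 66, 5, 7, 48]
Step 1: min=5 at 4
  Swap: [5, 31, 27, 66, 67, 7, 48]
Step 2: min=7 at 5
  Swap: [5, 7, 27, 66, 67, 31, 48]
Step 3: min=27 at 2
  Swap: [5, 7, 27, 66, 67, 31, 48]

After 3 steps: [5, 7, 27, 66, 67, 31, 48]


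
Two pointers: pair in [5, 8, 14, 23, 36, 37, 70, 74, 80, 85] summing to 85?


lo=0(5)+hi=9(85)=90
lo=0(5)+hi=8(80)=85

Yes: 5+80=85


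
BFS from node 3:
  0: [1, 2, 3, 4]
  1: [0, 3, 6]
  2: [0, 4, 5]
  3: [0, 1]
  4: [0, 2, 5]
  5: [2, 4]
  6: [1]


Visit 3, enqueue [0, 1]
Visit 0, enqueue [2, 4]
Visit 1, enqueue [6]
Visit 2, enqueue [5]
Visit 4, enqueue []
Visit 6, enqueue []
Visit 5, enqueue []

BFS order: [3, 0, 1, 2, 4, 6, 5]


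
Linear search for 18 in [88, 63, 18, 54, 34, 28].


i=0: 88!=18
i=1: 63!=18
i=2: 18==18 found!

Found at 2, 3 comps


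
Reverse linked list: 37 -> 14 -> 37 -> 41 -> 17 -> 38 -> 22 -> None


Step 1: curr=37, set curr.next=prev(None) | reversed so far: 37
Step 2: curr=14, set curr.next=prev(37) | reversed so far: 14 -> 37
Step 3: curr=37, set curr.next=prev(14) | reversed so far: 37 -> 14 -> 37
Step 4: curr=41, set curr.next=prev(37) | reversed so far: 41 -> 37 -> 14 -> 37
Step 5: curr=17, set curr.next=prev(41) | reversed so far: 17 -> 41 -> 37 -> 14 -> 37
Step 6: curr=38, set curr.next=prev(17) | reversed so far: 38 -> 17 -> 41 -> 37 -> 14 -> 37
Step 7: curr=22, set curr.next=prev(38) | reversed so far: 22 -> 38 -> 17 -> 41 -> 37 -> 14 -> 37

22 -> 38 -> 17 -> 41 -> 37 -> 14 -> 37 -> None


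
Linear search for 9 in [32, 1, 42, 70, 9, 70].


i=0: 32!=9
i=1: 1!=9
i=2: 42!=9
i=3: 70!=9
i=4: 9==9 found!

Found at 4, 5 comps


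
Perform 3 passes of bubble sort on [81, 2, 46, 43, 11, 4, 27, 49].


Initial: [81, 2, 46, 43, 11, 4, 27, 49]
Pass 1: [2, 46, 43, 11, 4, 27, 49, 81] (7 swaps)
Pass 2: [2, 43, 11, 4, 27, 46, 49, 81] (4 swaps)
Pass 3: [2, 11, 4, 27, 43, 46, 49, 81] (3 swaps)

After 3 passes: [2, 11, 4, 27, 43, 46, 49, 81]


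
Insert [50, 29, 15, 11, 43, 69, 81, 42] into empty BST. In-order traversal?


Insert 50: root
Insert 29: L from 50
Insert 15: L from 50 -> L from 29
Insert 11: L from 50 -> L from 29 -> L from 15
Insert 43: L from 50 -> R from 29
Insert 69: R from 50
Insert 81: R from 50 -> R from 69
Insert 42: L from 50 -> R from 29 -> L from 43

In-order: [11, 15, 29, 42, 43, 50, 69, 81]


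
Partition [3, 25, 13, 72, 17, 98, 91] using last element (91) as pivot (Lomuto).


Pivot: 91
  3 <= 91: advance i (no swap)
  25 <= 91: advance i (no swap)
  13 <= 91: advance i (no swap)
  72 <= 91: advance i (no swap)
  17 <= 91: advance i (no swap)
Place pivot at 5: [3, 25, 13, 72, 17, 91, 98]

Partitioned: [3, 25, 13, 72, 17, 91, 98]


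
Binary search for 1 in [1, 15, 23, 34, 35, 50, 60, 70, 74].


Step 1: lo=0, hi=8, mid=4, val=35
Step 2: lo=0, hi=3, mid=1, val=15
Step 3: lo=0, hi=0, mid=0, val=1

Found at index 0


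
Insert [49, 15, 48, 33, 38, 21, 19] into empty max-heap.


Insert 49: [49]
Insert 15: [49, 15]
Insert 48: [49, 15, 48]
Insert 33: [49, 33, 48, 15]
Insert 38: [49, 38, 48, 15, 33]
Insert 21: [49, 38, 48, 15, 33, 21]
Insert 19: [49, 38, 48, 15, 33, 21, 19]

Final heap: [49, 38, 48, 15, 33, 21, 19]


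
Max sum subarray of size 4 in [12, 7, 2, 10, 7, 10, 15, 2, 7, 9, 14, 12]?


[0:4]: 31
[1:5]: 26
[2:6]: 29
[3:7]: 42
[4:8]: 34
[5:9]: 34
[6:10]: 33
[7:11]: 32
[8:12]: 42

Max: 42 at [3:7]


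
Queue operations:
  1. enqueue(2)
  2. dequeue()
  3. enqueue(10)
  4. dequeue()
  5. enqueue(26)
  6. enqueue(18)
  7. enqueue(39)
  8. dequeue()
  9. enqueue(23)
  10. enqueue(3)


enqueue(2) -> [2]
dequeue()->2, []
enqueue(10) -> [10]
dequeue()->10, []
enqueue(26) -> [26]
enqueue(18) -> [26, 18]
enqueue(39) -> [26, 18, 39]
dequeue()->26, [18, 39]
enqueue(23) -> [18, 39, 23]
enqueue(3) -> [18, 39, 23, 3]

Final queue: [18, 39, 23, 3]


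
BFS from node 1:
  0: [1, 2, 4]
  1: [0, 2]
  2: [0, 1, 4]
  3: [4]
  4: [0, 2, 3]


Visit 1, enqueue [0, 2]
Visit 0, enqueue [4]
Visit 2, enqueue []
Visit 4, enqueue [3]
Visit 3, enqueue []

BFS order: [1, 0, 2, 4, 3]


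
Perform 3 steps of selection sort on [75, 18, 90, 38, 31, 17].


Initial: [75, 18, 90, 38, 31, 17]
Step 1: min=17 at 5
  Swap: [17, 18, 90, 38, 31, 75]
Step 2: min=18 at 1
  Swap: [17, 18, 90, 38, 31, 75]
Step 3: min=31 at 4
  Swap: [17, 18, 31, 38, 90, 75]

After 3 steps: [17, 18, 31, 38, 90, 75]


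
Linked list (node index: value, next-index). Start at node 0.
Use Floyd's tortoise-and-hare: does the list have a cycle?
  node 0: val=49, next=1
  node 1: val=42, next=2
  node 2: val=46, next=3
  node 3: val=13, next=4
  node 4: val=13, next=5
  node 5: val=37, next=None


Floyd's tortoise (slow, +1) and hare (fast, +2):
  init: slow=0, fast=0
  step 1: slow=1, fast=2
  step 2: slow=2, fast=4
  step 3: fast 4->5->None, no cycle

Cycle: no


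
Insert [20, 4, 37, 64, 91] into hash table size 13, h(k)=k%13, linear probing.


Insert 20: h=7 -> slot 7
Insert 4: h=4 -> slot 4
Insert 37: h=11 -> slot 11
Insert 64: h=12 -> slot 12
Insert 91: h=0 -> slot 0

Table: [91, None, None, None, 4, None, None, 20, None, None, None, 37, 64]


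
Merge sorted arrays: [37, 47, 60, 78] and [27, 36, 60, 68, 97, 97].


Take 27 from B
Take 36 from B
Take 37 from A
Take 47 from A
Take 60 from A
Take 60 from B
Take 68 from B
Take 78 from A

Merged: [27, 36, 37, 47, 60, 60, 68, 78, 97, 97]


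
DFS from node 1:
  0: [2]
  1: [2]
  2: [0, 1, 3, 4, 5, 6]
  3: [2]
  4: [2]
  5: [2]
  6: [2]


Visit 1, push [2]
Visit 2, push [6, 5, 4, 3, 0]
Visit 0, push []
Visit 3, push []
Visit 4, push []
Visit 5, push []
Visit 6, push []

DFS order: [1, 2, 0, 3, 4, 5, 6]


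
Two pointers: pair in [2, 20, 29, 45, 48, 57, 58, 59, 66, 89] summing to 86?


lo=0(2)+hi=9(89)=91
lo=0(2)+hi=8(66)=68
lo=1(20)+hi=8(66)=86

Yes: 20+66=86


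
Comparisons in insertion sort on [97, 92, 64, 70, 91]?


Algorithm: insertion sort
Input: [97, 92, 64, 70, 91]
Sorted: [64, 70, 91, 92, 97]

9


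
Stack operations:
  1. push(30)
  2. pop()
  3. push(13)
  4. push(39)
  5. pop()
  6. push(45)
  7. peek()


push(30) -> [30]
pop()->30, []
push(13) -> [13]
push(39) -> [13, 39]
pop()->39, [13]
push(45) -> [13, 45]
peek()->45

Final stack: [13, 45]


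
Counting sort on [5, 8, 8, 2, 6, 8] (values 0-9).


Input: [5, 8, 8, 2, 6, 8]
Counts: [0, 0, 1, 0, 0, 1, 1, 0, 3, 0]

Sorted: [2, 5, 6, 8, 8, 8]


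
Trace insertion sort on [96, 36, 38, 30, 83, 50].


Initial: [96, 36, 38, 30, 83, 50]
Insert 36: [36, 96, 38, 30, 83, 50]
Insert 38: [36, 38, 96, 30, 83, 50]
Insert 30: [30, 36, 38, 96, 83, 50]
Insert 83: [30, 36, 38, 83, 96, 50]
Insert 50: [30, 36, 38, 50, 83, 96]

Sorted: [30, 36, 38, 50, 83, 96]


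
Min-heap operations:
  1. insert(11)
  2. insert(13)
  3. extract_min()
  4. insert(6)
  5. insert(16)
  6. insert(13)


insert(11) -> [11]
insert(13) -> [11, 13]
extract_min()->11, [13]
insert(6) -> [6, 13]
insert(16) -> [6, 13, 16]
insert(13) -> [6, 13, 16, 13]

Final heap: [6, 13, 16, 13]


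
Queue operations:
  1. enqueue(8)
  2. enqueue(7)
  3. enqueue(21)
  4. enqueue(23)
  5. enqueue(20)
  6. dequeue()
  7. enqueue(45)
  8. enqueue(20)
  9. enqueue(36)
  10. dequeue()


enqueue(8) -> [8]
enqueue(7) -> [8, 7]
enqueue(21) -> [8, 7, 21]
enqueue(23) -> [8, 7, 21, 23]
enqueue(20) -> [8, 7, 21, 23, 20]
dequeue()->8, [7, 21, 23, 20]
enqueue(45) -> [7, 21, 23, 20, 45]
enqueue(20) -> [7, 21, 23, 20, 45, 20]
enqueue(36) -> [7, 21, 23, 20, 45, 20, 36]
dequeue()->7, [21, 23, 20, 45, 20, 36]

Final queue: [21, 23, 20, 45, 20, 36]


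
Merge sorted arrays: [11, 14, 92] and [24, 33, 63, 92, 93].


Take 11 from A
Take 14 from A
Take 24 from B
Take 33 from B
Take 63 from B
Take 92 from A

Merged: [11, 14, 24, 33, 63, 92, 92, 93]


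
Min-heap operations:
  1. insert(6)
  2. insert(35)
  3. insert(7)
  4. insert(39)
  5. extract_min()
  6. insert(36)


insert(6) -> [6]
insert(35) -> [6, 35]
insert(7) -> [6, 35, 7]
insert(39) -> [6, 35, 7, 39]
extract_min()->6, [7, 35, 39]
insert(36) -> [7, 35, 39, 36]

Final heap: [7, 35, 39, 36]


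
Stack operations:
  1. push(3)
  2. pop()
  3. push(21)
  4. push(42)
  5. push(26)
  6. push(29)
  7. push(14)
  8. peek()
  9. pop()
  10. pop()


push(3) -> [3]
pop()->3, []
push(21) -> [21]
push(42) -> [21, 42]
push(26) -> [21, 42, 26]
push(29) -> [21, 42, 26, 29]
push(14) -> [21, 42, 26, 29, 14]
peek()->14
pop()->14, [21, 42, 26, 29]
pop()->29, [21, 42, 26]

Final stack: [21, 42, 26]


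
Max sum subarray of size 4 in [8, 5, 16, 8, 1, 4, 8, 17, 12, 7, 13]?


[0:4]: 37
[1:5]: 30
[2:6]: 29
[3:7]: 21
[4:8]: 30
[5:9]: 41
[6:10]: 44
[7:11]: 49

Max: 49 at [7:11]


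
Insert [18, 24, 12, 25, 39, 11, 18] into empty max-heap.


Insert 18: [18]
Insert 24: [24, 18]
Insert 12: [24, 18, 12]
Insert 25: [25, 24, 12, 18]
Insert 39: [39, 25, 12, 18, 24]
Insert 11: [39, 25, 12, 18, 24, 11]
Insert 18: [39, 25, 18, 18, 24, 11, 12]

Final heap: [39, 25, 18, 18, 24, 11, 12]


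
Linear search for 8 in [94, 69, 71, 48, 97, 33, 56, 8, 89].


i=0: 94!=8
i=1: 69!=8
i=2: 71!=8
i=3: 48!=8
i=4: 97!=8
i=5: 33!=8
i=6: 56!=8
i=7: 8==8 found!

Found at 7, 8 comps


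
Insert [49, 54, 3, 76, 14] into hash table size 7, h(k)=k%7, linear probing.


Insert 49: h=0 -> slot 0
Insert 54: h=5 -> slot 5
Insert 3: h=3 -> slot 3
Insert 76: h=6 -> slot 6
Insert 14: h=0, 1 probes -> slot 1

Table: [49, 14, None, 3, None, 54, 76]


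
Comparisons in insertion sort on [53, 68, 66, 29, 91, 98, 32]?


Algorithm: insertion sort
Input: [53, 68, 66, 29, 91, 98, 32]
Sorted: [29, 32, 53, 66, 68, 91, 98]

14


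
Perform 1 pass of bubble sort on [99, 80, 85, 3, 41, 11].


Initial: [99, 80, 85, 3, 41, 11]
Pass 1: [80, 85, 3, 41, 11, 99] (5 swaps)

After 1 pass: [80, 85, 3, 41, 11, 99]


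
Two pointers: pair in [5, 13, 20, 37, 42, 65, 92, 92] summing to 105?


lo=0(5)+hi=7(92)=97
lo=1(13)+hi=7(92)=105

Yes: 13+92=105


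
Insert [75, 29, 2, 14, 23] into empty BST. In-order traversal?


Insert 75: root
Insert 29: L from 75
Insert 2: L from 75 -> L from 29
Insert 14: L from 75 -> L from 29 -> R from 2
Insert 23: L from 75 -> L from 29 -> R from 2 -> R from 14

In-order: [2, 14, 23, 29, 75]


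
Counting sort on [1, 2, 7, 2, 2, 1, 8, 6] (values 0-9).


Input: [1, 2, 7, 2, 2, 1, 8, 6]
Counts: [0, 2, 3, 0, 0, 0, 1, 1, 1, 0]

Sorted: [1, 1, 2, 2, 2, 6, 7, 8]


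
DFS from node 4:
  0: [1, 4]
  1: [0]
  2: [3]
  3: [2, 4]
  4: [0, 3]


Visit 4, push [3, 0]
Visit 0, push [1]
Visit 1, push []
Visit 3, push [2]
Visit 2, push []

DFS order: [4, 0, 1, 3, 2]


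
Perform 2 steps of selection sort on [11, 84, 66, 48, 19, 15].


Initial: [11, 84, 66, 48, 19, 15]
Step 1: min=11 at 0
  Swap: [11, 84, 66, 48, 19, 15]
Step 2: min=15 at 5
  Swap: [11, 15, 66, 48, 19, 84]

After 2 steps: [11, 15, 66, 48, 19, 84]


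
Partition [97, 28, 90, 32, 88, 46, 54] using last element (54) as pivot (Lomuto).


Pivot: 54
  28 <= 54: swap -> [28, 97, 90, 32, 88, 46, 54]
  32 <= 54: swap -> [28, 32, 90, 97, 88, 46, 54]
  46 <= 54: swap -> [28, 32, 46, 97, 88, 90, 54]
Place pivot at 3: [28, 32, 46, 54, 88, 90, 97]

Partitioned: [28, 32, 46, 54, 88, 90, 97]


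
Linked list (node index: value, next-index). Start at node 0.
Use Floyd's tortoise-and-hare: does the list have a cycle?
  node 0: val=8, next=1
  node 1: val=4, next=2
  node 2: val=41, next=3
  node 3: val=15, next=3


Floyd's tortoise (slow, +1) and hare (fast, +2):
  init: slow=0, fast=0
  step 1: slow=1, fast=2
  step 2: slow=2, fast=3
  step 3: slow=3, fast=3
  slow == fast at node 3: cycle detected

Cycle: yes


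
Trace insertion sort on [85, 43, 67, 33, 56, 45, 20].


Initial: [85, 43, 67, 33, 56, 45, 20]
Insert 43: [43, 85, 67, 33, 56, 45, 20]
Insert 67: [43, 67, 85, 33, 56, 45, 20]
Insert 33: [33, 43, 67, 85, 56, 45, 20]
Insert 56: [33, 43, 56, 67, 85, 45, 20]
Insert 45: [33, 43, 45, 56, 67, 85, 20]
Insert 20: [20, 33, 43, 45, 56, 67, 85]

Sorted: [20, 33, 43, 45, 56, 67, 85]


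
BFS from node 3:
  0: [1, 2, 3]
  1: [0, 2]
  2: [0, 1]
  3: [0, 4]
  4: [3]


Visit 3, enqueue [0, 4]
Visit 0, enqueue [1, 2]
Visit 4, enqueue []
Visit 1, enqueue []
Visit 2, enqueue []

BFS order: [3, 0, 4, 1, 2]


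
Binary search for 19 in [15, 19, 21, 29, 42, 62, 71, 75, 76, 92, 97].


Step 1: lo=0, hi=10, mid=5, val=62
Step 2: lo=0, hi=4, mid=2, val=21
Step 3: lo=0, hi=1, mid=0, val=15
Step 4: lo=1, hi=1, mid=1, val=19

Found at index 1


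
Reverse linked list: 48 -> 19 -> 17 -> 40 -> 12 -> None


Step 1: curr=48, set curr.next=prev(None) | reversed so far: 48
Step 2: curr=19, set curr.next=prev(48) | reversed so far: 19 -> 48
Step 3: curr=17, set curr.next=prev(19) | reversed so far: 17 -> 19 -> 48
Step 4: curr=40, set curr.next=prev(17) | reversed so far: 40 -> 17 -> 19 -> 48
Step 5: curr=12, set curr.next=prev(40) | reversed so far: 12 -> 40 -> 17 -> 19 -> 48

12 -> 40 -> 17 -> 19 -> 48 -> None


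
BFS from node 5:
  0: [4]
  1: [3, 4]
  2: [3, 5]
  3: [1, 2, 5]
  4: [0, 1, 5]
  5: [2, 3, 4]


Visit 5, enqueue [2, 3, 4]
Visit 2, enqueue []
Visit 3, enqueue [1]
Visit 4, enqueue [0]
Visit 1, enqueue []
Visit 0, enqueue []

BFS order: [5, 2, 3, 4, 1, 0]


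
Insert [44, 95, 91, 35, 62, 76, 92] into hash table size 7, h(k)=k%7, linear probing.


Insert 44: h=2 -> slot 2
Insert 95: h=4 -> slot 4
Insert 91: h=0 -> slot 0
Insert 35: h=0, 1 probes -> slot 1
Insert 62: h=6 -> slot 6
Insert 76: h=6, 4 probes -> slot 3
Insert 92: h=1, 4 probes -> slot 5

Table: [91, 35, 44, 76, 95, 92, 62]


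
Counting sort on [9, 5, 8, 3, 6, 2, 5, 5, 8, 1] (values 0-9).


Input: [9, 5, 8, 3, 6, 2, 5, 5, 8, 1]
Counts: [0, 1, 1, 1, 0, 3, 1, 0, 2, 1]

Sorted: [1, 2, 3, 5, 5, 5, 6, 8, 8, 9]


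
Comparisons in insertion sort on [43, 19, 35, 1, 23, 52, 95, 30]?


Algorithm: insertion sort
Input: [43, 19, 35, 1, 23, 52, 95, 30]
Sorted: [1, 19, 23, 30, 35, 43, 52, 95]

16


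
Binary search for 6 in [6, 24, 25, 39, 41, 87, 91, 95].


Step 1: lo=0, hi=7, mid=3, val=39
Step 2: lo=0, hi=2, mid=1, val=24
Step 3: lo=0, hi=0, mid=0, val=6

Found at index 0


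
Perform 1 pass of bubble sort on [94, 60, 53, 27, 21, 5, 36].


Initial: [94, 60, 53, 27, 21, 5, 36]
Pass 1: [60, 53, 27, 21, 5, 36, 94] (6 swaps)

After 1 pass: [60, 53, 27, 21, 5, 36, 94]


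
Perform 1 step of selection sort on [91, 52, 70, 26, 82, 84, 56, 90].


Initial: [91, 52, 70, 26, 82, 84, 56, 90]
Step 1: min=26 at 3
  Swap: [26, 52, 70, 91, 82, 84, 56, 90]

After 1 step: [26, 52, 70, 91, 82, 84, 56, 90]


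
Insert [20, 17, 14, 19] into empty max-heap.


Insert 20: [20]
Insert 17: [20, 17]
Insert 14: [20, 17, 14]
Insert 19: [20, 19, 14, 17]

Final heap: [20, 19, 14, 17]


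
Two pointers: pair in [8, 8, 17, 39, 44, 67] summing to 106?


lo=0(8)+hi=5(67)=75
lo=1(8)+hi=5(67)=75
lo=2(17)+hi=5(67)=84
lo=3(39)+hi=5(67)=106

Yes: 39+67=106


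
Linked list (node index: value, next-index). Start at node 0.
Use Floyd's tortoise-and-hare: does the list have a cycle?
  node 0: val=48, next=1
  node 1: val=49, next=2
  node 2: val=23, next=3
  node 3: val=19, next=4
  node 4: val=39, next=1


Floyd's tortoise (slow, +1) and hare (fast, +2):
  init: slow=0, fast=0
  step 1: slow=1, fast=2
  step 2: slow=2, fast=4
  step 3: slow=3, fast=2
  step 4: slow=4, fast=4
  slow == fast at node 4: cycle detected

Cycle: yes


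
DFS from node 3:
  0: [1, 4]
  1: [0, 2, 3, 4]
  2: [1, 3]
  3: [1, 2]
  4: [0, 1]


Visit 3, push [2, 1]
Visit 1, push [4, 2, 0]
Visit 0, push [4]
Visit 4, push []
Visit 2, push []

DFS order: [3, 1, 0, 4, 2]


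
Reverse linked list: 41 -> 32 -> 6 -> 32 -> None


Step 1: curr=41, set curr.next=prev(None) | reversed so far: 41
Step 2: curr=32, set curr.next=prev(41) | reversed so far: 32 -> 41
Step 3: curr=6, set curr.next=prev(32) | reversed so far: 6 -> 32 -> 41
Step 4: curr=32, set curr.next=prev(6) | reversed so far: 32 -> 6 -> 32 -> 41

32 -> 6 -> 32 -> 41 -> None


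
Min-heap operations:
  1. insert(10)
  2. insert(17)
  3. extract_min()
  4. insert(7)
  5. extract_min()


insert(10) -> [10]
insert(17) -> [10, 17]
extract_min()->10, [17]
insert(7) -> [7, 17]
extract_min()->7, [17]

Final heap: [17]


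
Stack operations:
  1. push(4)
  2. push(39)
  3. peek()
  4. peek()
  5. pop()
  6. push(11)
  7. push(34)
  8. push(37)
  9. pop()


push(4) -> [4]
push(39) -> [4, 39]
peek()->39
peek()->39
pop()->39, [4]
push(11) -> [4, 11]
push(34) -> [4, 11, 34]
push(37) -> [4, 11, 34, 37]
pop()->37, [4, 11, 34]

Final stack: [4, 11, 34]


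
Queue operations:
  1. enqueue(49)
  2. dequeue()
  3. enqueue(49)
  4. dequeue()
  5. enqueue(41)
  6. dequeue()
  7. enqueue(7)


enqueue(49) -> [49]
dequeue()->49, []
enqueue(49) -> [49]
dequeue()->49, []
enqueue(41) -> [41]
dequeue()->41, []
enqueue(7) -> [7]

Final queue: [7]


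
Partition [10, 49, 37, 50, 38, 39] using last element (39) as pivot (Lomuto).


Pivot: 39
  10 <= 39: advance i (no swap)
  37 <= 39: swap -> [10, 37, 49, 50, 38, 39]
  38 <= 39: swap -> [10, 37, 38, 50, 49, 39]
Place pivot at 3: [10, 37, 38, 39, 49, 50]

Partitioned: [10, 37, 38, 39, 49, 50]


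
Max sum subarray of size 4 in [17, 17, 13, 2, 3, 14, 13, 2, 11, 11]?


[0:4]: 49
[1:5]: 35
[2:6]: 32
[3:7]: 32
[4:8]: 32
[5:9]: 40
[6:10]: 37

Max: 49 at [0:4]


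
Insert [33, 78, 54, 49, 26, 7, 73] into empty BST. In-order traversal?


Insert 33: root
Insert 78: R from 33
Insert 54: R from 33 -> L from 78
Insert 49: R from 33 -> L from 78 -> L from 54
Insert 26: L from 33
Insert 7: L from 33 -> L from 26
Insert 73: R from 33 -> L from 78 -> R from 54

In-order: [7, 26, 33, 49, 54, 73, 78]


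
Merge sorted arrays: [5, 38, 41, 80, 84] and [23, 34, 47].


Take 5 from A
Take 23 from B
Take 34 from B
Take 38 from A
Take 41 from A
Take 47 from B

Merged: [5, 23, 34, 38, 41, 47, 80, 84]


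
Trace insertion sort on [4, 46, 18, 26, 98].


Initial: [4, 46, 18, 26, 98]
Insert 46: [4, 46, 18, 26, 98]
Insert 18: [4, 18, 46, 26, 98]
Insert 26: [4, 18, 26, 46, 98]
Insert 98: [4, 18, 26, 46, 98]

Sorted: [4, 18, 26, 46, 98]


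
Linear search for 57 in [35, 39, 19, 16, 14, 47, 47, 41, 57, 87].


i=0: 35!=57
i=1: 39!=57
i=2: 19!=57
i=3: 16!=57
i=4: 14!=57
i=5: 47!=57
i=6: 47!=57
i=7: 41!=57
i=8: 57==57 found!

Found at 8, 9 comps


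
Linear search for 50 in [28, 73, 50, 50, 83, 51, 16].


i=0: 28!=50
i=1: 73!=50
i=2: 50==50 found!

Found at 2, 3 comps


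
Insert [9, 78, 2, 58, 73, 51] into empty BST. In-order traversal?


Insert 9: root
Insert 78: R from 9
Insert 2: L from 9
Insert 58: R from 9 -> L from 78
Insert 73: R from 9 -> L from 78 -> R from 58
Insert 51: R from 9 -> L from 78 -> L from 58

In-order: [2, 9, 51, 58, 73, 78]


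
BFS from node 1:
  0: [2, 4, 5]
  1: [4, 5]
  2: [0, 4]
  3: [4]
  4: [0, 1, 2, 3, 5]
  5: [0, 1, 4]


Visit 1, enqueue [4, 5]
Visit 4, enqueue [0, 2, 3]
Visit 5, enqueue []
Visit 0, enqueue []
Visit 2, enqueue []
Visit 3, enqueue []

BFS order: [1, 4, 5, 0, 2, 3]


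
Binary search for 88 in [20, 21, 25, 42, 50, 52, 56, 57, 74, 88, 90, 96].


Step 1: lo=0, hi=11, mid=5, val=52
Step 2: lo=6, hi=11, mid=8, val=74
Step 3: lo=9, hi=11, mid=10, val=90
Step 4: lo=9, hi=9, mid=9, val=88

Found at index 9


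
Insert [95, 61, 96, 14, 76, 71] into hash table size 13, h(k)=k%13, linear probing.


Insert 95: h=4 -> slot 4
Insert 61: h=9 -> slot 9
Insert 96: h=5 -> slot 5
Insert 14: h=1 -> slot 1
Insert 76: h=11 -> slot 11
Insert 71: h=6 -> slot 6

Table: [None, 14, None, None, 95, 96, 71, None, None, 61, None, 76, None]


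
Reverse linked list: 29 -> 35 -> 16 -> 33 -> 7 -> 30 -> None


Step 1: curr=29, set curr.next=prev(None) | reversed so far: 29
Step 2: curr=35, set curr.next=prev(29) | reversed so far: 35 -> 29
Step 3: curr=16, set curr.next=prev(35) | reversed so far: 16 -> 35 -> 29
Step 4: curr=33, set curr.next=prev(16) | reversed so far: 33 -> 16 -> 35 -> 29
Step 5: curr=7, set curr.next=prev(33) | reversed so far: 7 -> 33 -> 16 -> 35 -> 29
Step 6: curr=30, set curr.next=prev(7) | reversed so far: 30 -> 7 -> 33 -> 16 -> 35 -> 29

30 -> 7 -> 33 -> 16 -> 35 -> 29 -> None


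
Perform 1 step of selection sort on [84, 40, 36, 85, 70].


Initial: [84, 40, 36, 85, 70]
Step 1: min=36 at 2
  Swap: [36, 40, 84, 85, 70]

After 1 step: [36, 40, 84, 85, 70]


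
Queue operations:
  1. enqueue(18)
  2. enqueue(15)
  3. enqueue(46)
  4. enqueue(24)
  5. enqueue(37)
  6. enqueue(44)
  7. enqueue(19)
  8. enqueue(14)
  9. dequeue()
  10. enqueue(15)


enqueue(18) -> [18]
enqueue(15) -> [18, 15]
enqueue(46) -> [18, 15, 46]
enqueue(24) -> [18, 15, 46, 24]
enqueue(37) -> [18, 15, 46, 24, 37]
enqueue(44) -> [18, 15, 46, 24, 37, 44]
enqueue(19) -> [18, 15, 46, 24, 37, 44, 19]
enqueue(14) -> [18, 15, 46, 24, 37, 44, 19, 14]
dequeue()->18, [15, 46, 24, 37, 44, 19, 14]
enqueue(15) -> [15, 46, 24, 37, 44, 19, 14, 15]

Final queue: [15, 46, 24, 37, 44, 19, 14, 15]


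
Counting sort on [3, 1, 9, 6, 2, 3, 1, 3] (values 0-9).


Input: [3, 1, 9, 6, 2, 3, 1, 3]
Counts: [0, 2, 1, 3, 0, 0, 1, 0, 0, 1]

Sorted: [1, 1, 2, 3, 3, 3, 6, 9]


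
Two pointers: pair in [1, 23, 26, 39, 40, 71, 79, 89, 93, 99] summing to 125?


lo=0(1)+hi=9(99)=100
lo=1(23)+hi=9(99)=122
lo=2(26)+hi=9(99)=125

Yes: 26+99=125


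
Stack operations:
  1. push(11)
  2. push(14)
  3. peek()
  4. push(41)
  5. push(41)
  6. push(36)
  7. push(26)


push(11) -> [11]
push(14) -> [11, 14]
peek()->14
push(41) -> [11, 14, 41]
push(41) -> [11, 14, 41, 41]
push(36) -> [11, 14, 41, 41, 36]
push(26) -> [11, 14, 41, 41, 36, 26]

Final stack: [11, 14, 41, 41, 36, 26]


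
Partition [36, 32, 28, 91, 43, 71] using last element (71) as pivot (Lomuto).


Pivot: 71
  36 <= 71: advance i (no swap)
  32 <= 71: advance i (no swap)
  28 <= 71: advance i (no swap)
  43 <= 71: swap -> [36, 32, 28, 43, 91, 71]
Place pivot at 4: [36, 32, 28, 43, 71, 91]

Partitioned: [36, 32, 28, 43, 71, 91]


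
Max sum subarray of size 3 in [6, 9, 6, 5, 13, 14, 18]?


[0:3]: 21
[1:4]: 20
[2:5]: 24
[3:6]: 32
[4:7]: 45

Max: 45 at [4:7]


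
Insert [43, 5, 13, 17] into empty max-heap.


Insert 43: [43]
Insert 5: [43, 5]
Insert 13: [43, 5, 13]
Insert 17: [43, 17, 13, 5]

Final heap: [43, 17, 13, 5]


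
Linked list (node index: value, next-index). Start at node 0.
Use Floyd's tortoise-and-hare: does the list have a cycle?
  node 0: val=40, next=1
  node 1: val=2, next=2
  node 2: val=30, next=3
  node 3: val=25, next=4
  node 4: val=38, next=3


Floyd's tortoise (slow, +1) and hare (fast, +2):
  init: slow=0, fast=0
  step 1: slow=1, fast=2
  step 2: slow=2, fast=4
  step 3: slow=3, fast=4
  step 4: slow=4, fast=4
  slow == fast at node 4: cycle detected

Cycle: yes


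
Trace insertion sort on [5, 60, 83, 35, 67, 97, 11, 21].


Initial: [5, 60, 83, 35, 67, 97, 11, 21]
Insert 60: [5, 60, 83, 35, 67, 97, 11, 21]
Insert 83: [5, 60, 83, 35, 67, 97, 11, 21]
Insert 35: [5, 35, 60, 83, 67, 97, 11, 21]
Insert 67: [5, 35, 60, 67, 83, 97, 11, 21]
Insert 97: [5, 35, 60, 67, 83, 97, 11, 21]
Insert 11: [5, 11, 35, 60, 67, 83, 97, 21]
Insert 21: [5, 11, 21, 35, 60, 67, 83, 97]

Sorted: [5, 11, 21, 35, 60, 67, 83, 97]


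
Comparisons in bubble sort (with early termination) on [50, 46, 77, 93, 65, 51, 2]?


Algorithm: bubble sort (with early termination)
Input: [50, 46, 77, 93, 65, 51, 2]
Sorted: [2, 46, 50, 51, 65, 77, 93]

21


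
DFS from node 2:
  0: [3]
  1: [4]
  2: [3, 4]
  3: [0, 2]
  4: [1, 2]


Visit 2, push [4, 3]
Visit 3, push [0]
Visit 0, push []
Visit 4, push [1]
Visit 1, push []

DFS order: [2, 3, 0, 4, 1]


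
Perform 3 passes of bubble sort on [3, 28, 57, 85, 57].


Initial: [3, 28, 57, 85, 57]
Pass 1: [3, 28, 57, 57, 85] (1 swaps)
Pass 2: [3, 28, 57, 57, 85] (0 swaps)
Pass 3: [3, 28, 57, 57, 85] (0 swaps)

After 3 passes: [3, 28, 57, 57, 85]


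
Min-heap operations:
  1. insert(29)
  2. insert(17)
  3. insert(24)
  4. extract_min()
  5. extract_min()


insert(29) -> [29]
insert(17) -> [17, 29]
insert(24) -> [17, 29, 24]
extract_min()->17, [24, 29]
extract_min()->24, [29]

Final heap: [29]


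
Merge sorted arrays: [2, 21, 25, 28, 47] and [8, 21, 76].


Take 2 from A
Take 8 from B
Take 21 from A
Take 21 from B
Take 25 from A
Take 28 from A
Take 47 from A

Merged: [2, 8, 21, 21, 25, 28, 47, 76]


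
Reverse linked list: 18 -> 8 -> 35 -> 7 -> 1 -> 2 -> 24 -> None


Step 1: curr=18, set curr.next=prev(None) | reversed so far: 18
Step 2: curr=8, set curr.next=prev(18) | reversed so far: 8 -> 18
Step 3: curr=35, set curr.next=prev(8) | reversed so far: 35 -> 8 -> 18
Step 4: curr=7, set curr.next=prev(35) | reversed so far: 7 -> 35 -> 8 -> 18
Step 5: curr=1, set curr.next=prev(7) | reversed so far: 1 -> 7 -> 35 -> 8 -> 18
Step 6: curr=2, set curr.next=prev(1) | reversed so far: 2 -> 1 -> 7 -> 35 -> 8 -> 18
Step 7: curr=24, set curr.next=prev(2) | reversed so far: 24 -> 2 -> 1 -> 7 -> 35 -> 8 -> 18

24 -> 2 -> 1 -> 7 -> 35 -> 8 -> 18 -> None


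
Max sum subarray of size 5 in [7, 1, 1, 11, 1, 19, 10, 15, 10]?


[0:5]: 21
[1:6]: 33
[2:7]: 42
[3:8]: 56
[4:9]: 55

Max: 56 at [3:8]


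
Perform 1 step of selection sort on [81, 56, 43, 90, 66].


Initial: [81, 56, 43, 90, 66]
Step 1: min=43 at 2
  Swap: [43, 56, 81, 90, 66]

After 1 step: [43, 56, 81, 90, 66]


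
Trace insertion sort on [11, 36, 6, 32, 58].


Initial: [11, 36, 6, 32, 58]
Insert 36: [11, 36, 6, 32, 58]
Insert 6: [6, 11, 36, 32, 58]
Insert 32: [6, 11, 32, 36, 58]
Insert 58: [6, 11, 32, 36, 58]

Sorted: [6, 11, 32, 36, 58]


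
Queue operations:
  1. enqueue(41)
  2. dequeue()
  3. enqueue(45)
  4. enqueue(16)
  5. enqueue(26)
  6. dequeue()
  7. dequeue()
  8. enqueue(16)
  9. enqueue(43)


enqueue(41) -> [41]
dequeue()->41, []
enqueue(45) -> [45]
enqueue(16) -> [45, 16]
enqueue(26) -> [45, 16, 26]
dequeue()->45, [16, 26]
dequeue()->16, [26]
enqueue(16) -> [26, 16]
enqueue(43) -> [26, 16, 43]

Final queue: [26, 16, 43]


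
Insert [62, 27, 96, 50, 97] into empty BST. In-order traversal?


Insert 62: root
Insert 27: L from 62
Insert 96: R from 62
Insert 50: L from 62 -> R from 27
Insert 97: R from 62 -> R from 96

In-order: [27, 50, 62, 96, 97]


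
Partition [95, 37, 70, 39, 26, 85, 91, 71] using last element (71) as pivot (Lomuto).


Pivot: 71
  37 <= 71: swap -> [37, 95, 70, 39, 26, 85, 91, 71]
  70 <= 71: swap -> [37, 70, 95, 39, 26, 85, 91, 71]
  39 <= 71: swap -> [37, 70, 39, 95, 26, 85, 91, 71]
  26 <= 71: swap -> [37, 70, 39, 26, 95, 85, 91, 71]
Place pivot at 4: [37, 70, 39, 26, 71, 85, 91, 95]

Partitioned: [37, 70, 39, 26, 71, 85, 91, 95]


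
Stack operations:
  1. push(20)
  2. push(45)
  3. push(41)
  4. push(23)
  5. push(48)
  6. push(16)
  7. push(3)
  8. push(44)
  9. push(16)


push(20) -> [20]
push(45) -> [20, 45]
push(41) -> [20, 45, 41]
push(23) -> [20, 45, 41, 23]
push(48) -> [20, 45, 41, 23, 48]
push(16) -> [20, 45, 41, 23, 48, 16]
push(3) -> [20, 45, 41, 23, 48, 16, 3]
push(44) -> [20, 45, 41, 23, 48, 16, 3, 44]
push(16) -> [20, 45, 41, 23, 48, 16, 3, 44, 16]

Final stack: [20, 45, 41, 23, 48, 16, 3, 44, 16]


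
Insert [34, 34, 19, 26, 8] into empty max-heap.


Insert 34: [34]
Insert 34: [34, 34]
Insert 19: [34, 34, 19]
Insert 26: [34, 34, 19, 26]
Insert 8: [34, 34, 19, 26, 8]

Final heap: [34, 34, 19, 26, 8]


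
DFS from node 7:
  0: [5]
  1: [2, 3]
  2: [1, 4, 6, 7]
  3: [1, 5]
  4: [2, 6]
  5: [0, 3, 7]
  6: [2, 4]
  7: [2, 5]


Visit 7, push [5, 2]
Visit 2, push [6, 4, 1]
Visit 1, push [3]
Visit 3, push [5]
Visit 5, push [0]
Visit 0, push []
Visit 4, push [6]
Visit 6, push []

DFS order: [7, 2, 1, 3, 5, 0, 4, 6]


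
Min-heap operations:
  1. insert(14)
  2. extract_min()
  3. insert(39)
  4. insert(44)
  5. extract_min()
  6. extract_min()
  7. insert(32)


insert(14) -> [14]
extract_min()->14, []
insert(39) -> [39]
insert(44) -> [39, 44]
extract_min()->39, [44]
extract_min()->44, []
insert(32) -> [32]

Final heap: [32]


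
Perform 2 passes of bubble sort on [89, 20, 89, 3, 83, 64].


Initial: [89, 20, 89, 3, 83, 64]
Pass 1: [20, 89, 3, 83, 64, 89] (4 swaps)
Pass 2: [20, 3, 83, 64, 89, 89] (3 swaps)

After 2 passes: [20, 3, 83, 64, 89, 89]


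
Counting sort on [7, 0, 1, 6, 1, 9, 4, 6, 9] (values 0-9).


Input: [7, 0, 1, 6, 1, 9, 4, 6, 9]
Counts: [1, 2, 0, 0, 1, 0, 2, 1, 0, 2]

Sorted: [0, 1, 1, 4, 6, 6, 7, 9, 9]


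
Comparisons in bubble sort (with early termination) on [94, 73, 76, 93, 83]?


Algorithm: bubble sort (with early termination)
Input: [94, 73, 76, 93, 83]
Sorted: [73, 76, 83, 93, 94]

9


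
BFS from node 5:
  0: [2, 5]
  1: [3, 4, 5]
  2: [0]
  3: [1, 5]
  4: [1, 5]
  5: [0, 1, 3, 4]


Visit 5, enqueue [0, 1, 3, 4]
Visit 0, enqueue [2]
Visit 1, enqueue []
Visit 3, enqueue []
Visit 4, enqueue []
Visit 2, enqueue []

BFS order: [5, 0, 1, 3, 4, 2]


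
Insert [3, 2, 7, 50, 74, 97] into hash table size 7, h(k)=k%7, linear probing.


Insert 3: h=3 -> slot 3
Insert 2: h=2 -> slot 2
Insert 7: h=0 -> slot 0
Insert 50: h=1 -> slot 1
Insert 74: h=4 -> slot 4
Insert 97: h=6 -> slot 6

Table: [7, 50, 2, 3, 74, None, 97]


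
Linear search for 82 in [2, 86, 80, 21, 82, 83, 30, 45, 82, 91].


i=0: 2!=82
i=1: 86!=82
i=2: 80!=82
i=3: 21!=82
i=4: 82==82 found!

Found at 4, 5 comps


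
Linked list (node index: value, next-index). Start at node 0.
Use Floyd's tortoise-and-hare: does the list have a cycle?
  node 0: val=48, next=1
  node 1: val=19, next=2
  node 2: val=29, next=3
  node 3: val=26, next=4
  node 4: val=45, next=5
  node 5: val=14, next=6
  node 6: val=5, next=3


Floyd's tortoise (slow, +1) and hare (fast, +2):
  init: slow=0, fast=0
  step 1: slow=1, fast=2
  step 2: slow=2, fast=4
  step 3: slow=3, fast=6
  step 4: slow=4, fast=4
  slow == fast at node 4: cycle detected

Cycle: yes


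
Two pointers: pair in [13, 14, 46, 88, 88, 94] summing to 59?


lo=0(13)+hi=5(94)=107
lo=0(13)+hi=4(88)=101
lo=0(13)+hi=3(88)=101
lo=0(13)+hi=2(46)=59

Yes: 13+46=59


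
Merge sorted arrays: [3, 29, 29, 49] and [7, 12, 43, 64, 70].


Take 3 from A
Take 7 from B
Take 12 from B
Take 29 from A
Take 29 from A
Take 43 from B
Take 49 from A

Merged: [3, 7, 12, 29, 29, 43, 49, 64, 70]


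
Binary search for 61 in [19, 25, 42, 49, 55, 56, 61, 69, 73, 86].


Step 1: lo=0, hi=9, mid=4, val=55
Step 2: lo=5, hi=9, mid=7, val=69
Step 3: lo=5, hi=6, mid=5, val=56
Step 4: lo=6, hi=6, mid=6, val=61

Found at index 6


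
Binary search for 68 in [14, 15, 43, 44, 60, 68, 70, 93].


Step 1: lo=0, hi=7, mid=3, val=44
Step 2: lo=4, hi=7, mid=5, val=68

Found at index 5


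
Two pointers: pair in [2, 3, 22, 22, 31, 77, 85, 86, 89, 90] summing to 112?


lo=0(2)+hi=9(90)=92
lo=1(3)+hi=9(90)=93
lo=2(22)+hi=9(90)=112

Yes: 22+90=112


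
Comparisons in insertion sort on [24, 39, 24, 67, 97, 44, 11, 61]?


Algorithm: insertion sort
Input: [24, 39, 24, 67, 97, 44, 11, 61]
Sorted: [11, 24, 24, 39, 44, 61, 67, 97]

17


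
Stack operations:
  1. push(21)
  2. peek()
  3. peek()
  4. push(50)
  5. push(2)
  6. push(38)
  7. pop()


push(21) -> [21]
peek()->21
peek()->21
push(50) -> [21, 50]
push(2) -> [21, 50, 2]
push(38) -> [21, 50, 2, 38]
pop()->38, [21, 50, 2]

Final stack: [21, 50, 2]


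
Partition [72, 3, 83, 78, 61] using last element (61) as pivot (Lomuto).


Pivot: 61
  3 <= 61: swap -> [3, 72, 83, 78, 61]
Place pivot at 1: [3, 61, 83, 78, 72]

Partitioned: [3, 61, 83, 78, 72]


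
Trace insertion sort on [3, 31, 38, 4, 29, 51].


Initial: [3, 31, 38, 4, 29, 51]
Insert 31: [3, 31, 38, 4, 29, 51]
Insert 38: [3, 31, 38, 4, 29, 51]
Insert 4: [3, 4, 31, 38, 29, 51]
Insert 29: [3, 4, 29, 31, 38, 51]
Insert 51: [3, 4, 29, 31, 38, 51]

Sorted: [3, 4, 29, 31, 38, 51]


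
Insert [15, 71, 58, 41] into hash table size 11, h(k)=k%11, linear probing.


Insert 15: h=4 -> slot 4
Insert 71: h=5 -> slot 5
Insert 58: h=3 -> slot 3
Insert 41: h=8 -> slot 8

Table: [None, None, None, 58, 15, 71, None, None, 41, None, None]


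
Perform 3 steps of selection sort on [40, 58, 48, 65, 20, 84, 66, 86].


Initial: [40, 58, 48, 65, 20, 84, 66, 86]
Step 1: min=20 at 4
  Swap: [20, 58, 48, 65, 40, 84, 66, 86]
Step 2: min=40 at 4
  Swap: [20, 40, 48, 65, 58, 84, 66, 86]
Step 3: min=48 at 2
  Swap: [20, 40, 48, 65, 58, 84, 66, 86]

After 3 steps: [20, 40, 48, 65, 58, 84, 66, 86]


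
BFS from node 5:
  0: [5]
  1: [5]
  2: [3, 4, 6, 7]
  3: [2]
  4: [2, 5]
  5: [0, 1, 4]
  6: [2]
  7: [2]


Visit 5, enqueue [0, 1, 4]
Visit 0, enqueue []
Visit 1, enqueue []
Visit 4, enqueue [2]
Visit 2, enqueue [3, 6, 7]
Visit 3, enqueue []
Visit 6, enqueue []
Visit 7, enqueue []

BFS order: [5, 0, 1, 4, 2, 3, 6, 7]


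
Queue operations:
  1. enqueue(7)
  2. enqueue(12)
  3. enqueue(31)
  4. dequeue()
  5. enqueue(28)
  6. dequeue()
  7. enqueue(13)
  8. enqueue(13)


enqueue(7) -> [7]
enqueue(12) -> [7, 12]
enqueue(31) -> [7, 12, 31]
dequeue()->7, [12, 31]
enqueue(28) -> [12, 31, 28]
dequeue()->12, [31, 28]
enqueue(13) -> [31, 28, 13]
enqueue(13) -> [31, 28, 13, 13]

Final queue: [31, 28, 13, 13]


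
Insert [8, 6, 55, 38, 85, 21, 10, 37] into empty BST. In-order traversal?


Insert 8: root
Insert 6: L from 8
Insert 55: R from 8
Insert 38: R from 8 -> L from 55
Insert 85: R from 8 -> R from 55
Insert 21: R from 8 -> L from 55 -> L from 38
Insert 10: R from 8 -> L from 55 -> L from 38 -> L from 21
Insert 37: R from 8 -> L from 55 -> L from 38 -> R from 21

In-order: [6, 8, 10, 21, 37, 38, 55, 85]


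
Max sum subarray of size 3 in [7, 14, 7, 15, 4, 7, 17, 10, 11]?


[0:3]: 28
[1:4]: 36
[2:5]: 26
[3:6]: 26
[4:7]: 28
[5:8]: 34
[6:9]: 38

Max: 38 at [6:9]


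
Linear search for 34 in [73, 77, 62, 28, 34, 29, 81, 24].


i=0: 73!=34
i=1: 77!=34
i=2: 62!=34
i=3: 28!=34
i=4: 34==34 found!

Found at 4, 5 comps


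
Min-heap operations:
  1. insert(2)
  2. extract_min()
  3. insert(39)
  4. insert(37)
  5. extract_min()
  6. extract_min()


insert(2) -> [2]
extract_min()->2, []
insert(39) -> [39]
insert(37) -> [37, 39]
extract_min()->37, [39]
extract_min()->39, []

Final heap: []


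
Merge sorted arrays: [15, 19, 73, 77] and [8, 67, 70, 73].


Take 8 from B
Take 15 from A
Take 19 from A
Take 67 from B
Take 70 from B
Take 73 from A
Take 73 from B

Merged: [8, 15, 19, 67, 70, 73, 73, 77]


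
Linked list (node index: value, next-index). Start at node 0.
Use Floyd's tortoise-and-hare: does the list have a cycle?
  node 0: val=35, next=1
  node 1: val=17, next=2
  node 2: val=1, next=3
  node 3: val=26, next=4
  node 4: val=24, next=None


Floyd's tortoise (slow, +1) and hare (fast, +2):
  init: slow=0, fast=0
  step 1: slow=1, fast=2
  step 2: slow=2, fast=4
  step 3: fast -> None, no cycle

Cycle: no


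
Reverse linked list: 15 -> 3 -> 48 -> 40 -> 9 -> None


Step 1: curr=15, set curr.next=prev(None) | reversed so far: 15
Step 2: curr=3, set curr.next=prev(15) | reversed so far: 3 -> 15
Step 3: curr=48, set curr.next=prev(3) | reversed so far: 48 -> 3 -> 15
Step 4: curr=40, set curr.next=prev(48) | reversed so far: 40 -> 48 -> 3 -> 15
Step 5: curr=9, set curr.next=prev(40) | reversed so far: 9 -> 40 -> 48 -> 3 -> 15

9 -> 40 -> 48 -> 3 -> 15 -> None


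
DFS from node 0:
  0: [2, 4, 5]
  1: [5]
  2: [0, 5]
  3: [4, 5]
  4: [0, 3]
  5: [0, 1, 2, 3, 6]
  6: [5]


Visit 0, push [5, 4, 2]
Visit 2, push [5]
Visit 5, push [6, 3, 1]
Visit 1, push []
Visit 3, push [4]
Visit 4, push []
Visit 6, push []

DFS order: [0, 2, 5, 1, 3, 4, 6]


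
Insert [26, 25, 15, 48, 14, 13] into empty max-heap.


Insert 26: [26]
Insert 25: [26, 25]
Insert 15: [26, 25, 15]
Insert 48: [48, 26, 15, 25]
Insert 14: [48, 26, 15, 25, 14]
Insert 13: [48, 26, 15, 25, 14, 13]

Final heap: [48, 26, 15, 25, 14, 13]


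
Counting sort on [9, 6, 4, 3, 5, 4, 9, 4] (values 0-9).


Input: [9, 6, 4, 3, 5, 4, 9, 4]
Counts: [0, 0, 0, 1, 3, 1, 1, 0, 0, 2]

Sorted: [3, 4, 4, 4, 5, 6, 9, 9]


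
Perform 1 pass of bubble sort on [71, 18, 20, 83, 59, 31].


Initial: [71, 18, 20, 83, 59, 31]
Pass 1: [18, 20, 71, 59, 31, 83] (4 swaps)

After 1 pass: [18, 20, 71, 59, 31, 83]


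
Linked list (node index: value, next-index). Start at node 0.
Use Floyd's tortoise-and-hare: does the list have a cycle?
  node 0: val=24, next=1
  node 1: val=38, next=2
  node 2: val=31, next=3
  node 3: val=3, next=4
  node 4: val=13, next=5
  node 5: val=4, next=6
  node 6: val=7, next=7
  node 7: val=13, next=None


Floyd's tortoise (slow, +1) and hare (fast, +2):
  init: slow=0, fast=0
  step 1: slow=1, fast=2
  step 2: slow=2, fast=4
  step 3: slow=3, fast=6
  step 4: fast 6->7->None, no cycle

Cycle: no


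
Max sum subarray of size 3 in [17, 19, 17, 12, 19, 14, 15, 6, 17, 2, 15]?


[0:3]: 53
[1:4]: 48
[2:5]: 48
[3:6]: 45
[4:7]: 48
[5:8]: 35
[6:9]: 38
[7:10]: 25
[8:11]: 34

Max: 53 at [0:3]


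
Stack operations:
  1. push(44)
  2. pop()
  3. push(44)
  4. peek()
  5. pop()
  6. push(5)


push(44) -> [44]
pop()->44, []
push(44) -> [44]
peek()->44
pop()->44, []
push(5) -> [5]

Final stack: [5]


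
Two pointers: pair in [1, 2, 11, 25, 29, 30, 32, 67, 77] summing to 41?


lo=0(1)+hi=8(77)=78
lo=0(1)+hi=7(67)=68
lo=0(1)+hi=6(32)=33
lo=1(2)+hi=6(32)=34
lo=2(11)+hi=6(32)=43
lo=2(11)+hi=5(30)=41

Yes: 11+30=41


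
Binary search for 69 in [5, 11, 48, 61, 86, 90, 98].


Step 1: lo=0, hi=6, mid=3, val=61
Step 2: lo=4, hi=6, mid=5, val=90
Step 3: lo=4, hi=4, mid=4, val=86

Not found


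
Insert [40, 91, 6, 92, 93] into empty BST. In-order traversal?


Insert 40: root
Insert 91: R from 40
Insert 6: L from 40
Insert 92: R from 40 -> R from 91
Insert 93: R from 40 -> R from 91 -> R from 92

In-order: [6, 40, 91, 92, 93]
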